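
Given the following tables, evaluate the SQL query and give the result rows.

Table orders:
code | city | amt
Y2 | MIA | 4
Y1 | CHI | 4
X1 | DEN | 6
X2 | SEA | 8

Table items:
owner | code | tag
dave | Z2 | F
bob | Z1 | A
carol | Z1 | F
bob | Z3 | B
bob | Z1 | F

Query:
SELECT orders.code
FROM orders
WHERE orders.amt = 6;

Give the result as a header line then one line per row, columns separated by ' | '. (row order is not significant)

After WHERE (1 rows):
orders.code | orders.city | orders.amt
X1 | DEN | 6
After SELECT (1 rows):
orders.code
X1

== RESULT ==
orders.code
X1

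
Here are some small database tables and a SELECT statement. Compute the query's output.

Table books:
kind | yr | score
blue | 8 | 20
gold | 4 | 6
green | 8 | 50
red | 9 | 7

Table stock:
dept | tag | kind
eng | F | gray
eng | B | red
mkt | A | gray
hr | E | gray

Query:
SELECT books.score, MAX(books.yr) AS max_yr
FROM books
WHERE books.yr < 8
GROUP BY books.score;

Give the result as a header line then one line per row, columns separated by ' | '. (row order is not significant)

After WHERE (1 rows):
books.kind | books.yr | books.score
gold | 4 | 6
After GROUP BY (1 rows):
books.score | max_yr
6 | 4

== RESULT ==
books.score | max_yr
6 | 4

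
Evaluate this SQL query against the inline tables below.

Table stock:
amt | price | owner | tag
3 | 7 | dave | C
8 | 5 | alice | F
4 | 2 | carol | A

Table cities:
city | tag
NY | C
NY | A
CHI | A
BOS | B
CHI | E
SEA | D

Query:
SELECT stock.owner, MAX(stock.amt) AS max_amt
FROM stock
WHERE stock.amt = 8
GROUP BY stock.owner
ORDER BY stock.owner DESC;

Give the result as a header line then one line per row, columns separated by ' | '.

After WHERE (1 rows):
stock.amt | stock.price | stock.owner | stock.tag
8 | 5 | alice | F
After GROUP BY (1 rows):
stock.owner | max_amt
alice | 8
After ORDER BY (1 rows):
stock.owner | max_amt
alice | 8

== RESULT ==
stock.owner | max_amt
alice | 8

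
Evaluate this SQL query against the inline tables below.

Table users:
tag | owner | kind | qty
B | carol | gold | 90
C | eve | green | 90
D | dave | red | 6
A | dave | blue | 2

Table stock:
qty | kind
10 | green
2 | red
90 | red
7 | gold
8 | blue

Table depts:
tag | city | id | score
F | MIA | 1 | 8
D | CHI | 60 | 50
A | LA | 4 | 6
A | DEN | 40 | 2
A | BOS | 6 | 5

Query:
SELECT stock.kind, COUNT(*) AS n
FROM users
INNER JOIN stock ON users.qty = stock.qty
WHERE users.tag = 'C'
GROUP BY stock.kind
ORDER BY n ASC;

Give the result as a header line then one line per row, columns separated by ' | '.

== RESULT ==
stock.kind | n
red | 1

Derivation:
After JOIN stock (3 rows):
users.tag | users.owner | users.kind | users.qty | stock.qty | stock.kind
B | carol | gold | 90 | 90 | red
C | eve | green | 90 | 90 | red
A | dave | blue | 2 | 2 | red
After WHERE (1 rows):
users.tag | users.owner | users.kind | users.qty | stock.qty | stock.kind
C | eve | green | 90 | 90 | red
After GROUP BY (1 rows):
stock.kind | n
red | 1
After ORDER BY (1 rows):
stock.kind | n
red | 1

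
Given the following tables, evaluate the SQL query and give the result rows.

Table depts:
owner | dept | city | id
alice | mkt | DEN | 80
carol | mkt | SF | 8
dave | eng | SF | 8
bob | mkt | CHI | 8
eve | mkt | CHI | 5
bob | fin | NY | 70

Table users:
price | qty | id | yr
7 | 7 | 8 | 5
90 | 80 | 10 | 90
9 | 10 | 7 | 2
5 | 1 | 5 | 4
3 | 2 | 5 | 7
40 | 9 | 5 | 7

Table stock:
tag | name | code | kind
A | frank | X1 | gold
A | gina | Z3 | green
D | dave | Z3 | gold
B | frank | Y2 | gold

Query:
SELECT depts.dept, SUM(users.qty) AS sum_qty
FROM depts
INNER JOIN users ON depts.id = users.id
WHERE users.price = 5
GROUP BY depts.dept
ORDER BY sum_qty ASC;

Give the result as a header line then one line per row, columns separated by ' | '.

== RESULT ==
depts.dept | sum_qty
mkt | 1

Derivation:
After JOIN users (6 rows):
depts.owner | depts.dept | depts.city | depts.id | users.price | users.qty | users.id | users.yr
carol | mkt | SF | 8 | 7 | 7 | 8 | 5
dave | eng | SF | 8 | 7 | 7 | 8 | 5
bob | mkt | CHI | 8 | 7 | 7 | 8 | 5
eve | mkt | CHI | 5 | 5 | 1 | 5 | 4
eve | mkt | CHI | 5 | 3 | 2 | 5 | 7
eve | mkt | CHI | 5 | 40 | 9 | 5 | 7
After WHERE (1 rows):
depts.owner | depts.dept | depts.city | depts.id | users.price | users.qty | users.id | users.yr
eve | mkt | CHI | 5 | 5 | 1 | 5 | 4
After GROUP BY (1 rows):
depts.dept | sum_qty
mkt | 1
After ORDER BY (1 rows):
depts.dept | sum_qty
mkt | 1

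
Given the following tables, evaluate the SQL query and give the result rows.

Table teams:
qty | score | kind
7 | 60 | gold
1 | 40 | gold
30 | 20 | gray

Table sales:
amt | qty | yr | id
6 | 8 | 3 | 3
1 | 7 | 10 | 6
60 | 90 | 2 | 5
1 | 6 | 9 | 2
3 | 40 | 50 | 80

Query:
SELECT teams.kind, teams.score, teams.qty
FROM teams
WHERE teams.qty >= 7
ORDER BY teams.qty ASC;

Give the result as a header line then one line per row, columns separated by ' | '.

After WHERE (2 rows):
teams.qty | teams.score | teams.kind
7 | 60 | gold
30 | 20 | gray
After SELECT (2 rows):
teams.kind | teams.score | teams.qty
gold | 60 | 7
gray | 20 | 30
After ORDER BY (2 rows):
teams.kind | teams.score | teams.qty
gold | 60 | 7
gray | 20 | 30

== RESULT ==
teams.kind | teams.score | teams.qty
gold | 60 | 7
gray | 20 | 30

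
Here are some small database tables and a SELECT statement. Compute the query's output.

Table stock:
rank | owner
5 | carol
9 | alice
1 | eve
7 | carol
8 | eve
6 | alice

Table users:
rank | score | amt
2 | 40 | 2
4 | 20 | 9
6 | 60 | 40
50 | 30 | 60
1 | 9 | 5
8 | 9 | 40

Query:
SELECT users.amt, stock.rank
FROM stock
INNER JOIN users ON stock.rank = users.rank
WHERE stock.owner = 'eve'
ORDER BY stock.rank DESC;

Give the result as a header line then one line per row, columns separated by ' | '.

After JOIN users (3 rows):
stock.rank | stock.owner | users.rank | users.score | users.amt
1 | eve | 1 | 9 | 5
8 | eve | 8 | 9 | 40
6 | alice | 6 | 60 | 40
After WHERE (2 rows):
stock.rank | stock.owner | users.rank | users.score | users.amt
1 | eve | 1 | 9 | 5
8 | eve | 8 | 9 | 40
After SELECT (2 rows):
users.amt | stock.rank
5 | 1
40 | 8
After ORDER BY (2 rows):
users.amt | stock.rank
40 | 8
5 | 1

== RESULT ==
users.amt | stock.rank
40 | 8
5 | 1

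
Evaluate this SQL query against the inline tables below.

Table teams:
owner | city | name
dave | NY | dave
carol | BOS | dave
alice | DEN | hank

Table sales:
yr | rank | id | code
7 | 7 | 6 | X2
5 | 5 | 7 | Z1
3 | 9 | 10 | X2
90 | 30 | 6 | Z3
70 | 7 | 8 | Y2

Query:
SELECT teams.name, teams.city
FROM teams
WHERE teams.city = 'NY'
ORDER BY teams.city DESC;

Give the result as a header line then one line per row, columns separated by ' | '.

After WHERE (1 rows):
teams.owner | teams.city | teams.name
dave | NY | dave
After SELECT (1 rows):
teams.name | teams.city
dave | NY
After ORDER BY (1 rows):
teams.name | teams.city
dave | NY

== RESULT ==
teams.name | teams.city
dave | NY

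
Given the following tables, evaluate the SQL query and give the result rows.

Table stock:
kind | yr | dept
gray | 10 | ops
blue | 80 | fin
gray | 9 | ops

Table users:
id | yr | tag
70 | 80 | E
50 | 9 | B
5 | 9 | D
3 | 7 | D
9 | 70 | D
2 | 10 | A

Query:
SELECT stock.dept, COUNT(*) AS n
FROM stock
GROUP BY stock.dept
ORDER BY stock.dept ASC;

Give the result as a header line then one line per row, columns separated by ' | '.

After GROUP BY (2 rows):
stock.dept | n
ops | 2
fin | 1
After ORDER BY (2 rows):
stock.dept | n
fin | 1
ops | 2

== RESULT ==
stock.dept | n
fin | 1
ops | 2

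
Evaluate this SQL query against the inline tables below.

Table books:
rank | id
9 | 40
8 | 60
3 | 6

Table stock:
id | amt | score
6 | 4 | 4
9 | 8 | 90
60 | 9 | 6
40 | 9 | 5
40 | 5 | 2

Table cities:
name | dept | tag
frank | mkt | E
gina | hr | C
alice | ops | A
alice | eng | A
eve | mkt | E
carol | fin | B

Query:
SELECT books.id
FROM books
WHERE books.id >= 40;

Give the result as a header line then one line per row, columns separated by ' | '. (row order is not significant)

After WHERE (2 rows):
books.rank | books.id
9 | 40
8 | 60
After SELECT (2 rows):
books.id
40
60

== RESULT ==
books.id
40
60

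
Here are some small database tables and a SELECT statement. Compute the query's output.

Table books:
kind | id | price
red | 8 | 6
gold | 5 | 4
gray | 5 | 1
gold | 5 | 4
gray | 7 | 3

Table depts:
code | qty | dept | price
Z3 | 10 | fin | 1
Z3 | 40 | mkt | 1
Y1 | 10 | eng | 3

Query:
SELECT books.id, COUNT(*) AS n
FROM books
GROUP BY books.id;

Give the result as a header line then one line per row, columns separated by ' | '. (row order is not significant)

After GROUP BY (3 rows):
books.id | n
8 | 1
5 | 3
7 | 1

== RESULT ==
books.id | n
8 | 1
5 | 3
7 | 1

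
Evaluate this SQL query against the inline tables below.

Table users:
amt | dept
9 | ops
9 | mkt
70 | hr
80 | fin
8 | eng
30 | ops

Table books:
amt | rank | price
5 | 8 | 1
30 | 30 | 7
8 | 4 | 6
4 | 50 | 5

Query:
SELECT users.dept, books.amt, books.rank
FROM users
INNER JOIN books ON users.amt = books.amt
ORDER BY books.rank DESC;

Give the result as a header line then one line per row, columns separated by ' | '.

After JOIN books (2 rows):
users.amt | users.dept | books.amt | books.rank | books.price
8 | eng | 8 | 4 | 6
30 | ops | 30 | 30 | 7
After SELECT (2 rows):
users.dept | books.amt | books.rank
eng | 8 | 4
ops | 30 | 30
After ORDER BY (2 rows):
users.dept | books.amt | books.rank
ops | 30 | 30
eng | 8 | 4

== RESULT ==
users.dept | books.amt | books.rank
ops | 30 | 30
eng | 8 | 4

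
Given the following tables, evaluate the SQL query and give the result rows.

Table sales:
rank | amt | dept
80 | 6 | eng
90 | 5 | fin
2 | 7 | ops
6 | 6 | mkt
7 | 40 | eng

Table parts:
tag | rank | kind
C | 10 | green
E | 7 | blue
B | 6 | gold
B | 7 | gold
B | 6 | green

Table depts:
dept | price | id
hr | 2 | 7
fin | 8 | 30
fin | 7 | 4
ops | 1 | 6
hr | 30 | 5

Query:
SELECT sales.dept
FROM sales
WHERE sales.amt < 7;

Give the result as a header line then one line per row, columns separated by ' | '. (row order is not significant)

After WHERE (3 rows):
sales.rank | sales.amt | sales.dept
80 | 6 | eng
90 | 5 | fin
6 | 6 | mkt
After SELECT (3 rows):
sales.dept
eng
fin
mkt

== RESULT ==
sales.dept
eng
fin
mkt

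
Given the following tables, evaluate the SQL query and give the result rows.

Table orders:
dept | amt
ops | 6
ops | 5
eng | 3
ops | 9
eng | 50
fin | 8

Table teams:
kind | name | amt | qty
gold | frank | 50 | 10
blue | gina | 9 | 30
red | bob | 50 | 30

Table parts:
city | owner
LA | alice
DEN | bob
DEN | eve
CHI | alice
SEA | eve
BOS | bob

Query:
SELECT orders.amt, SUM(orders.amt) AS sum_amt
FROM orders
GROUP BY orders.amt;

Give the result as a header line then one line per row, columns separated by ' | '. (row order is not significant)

== RESULT ==
orders.amt | sum_amt
6 | 6
5 | 5
3 | 3
9 | 9
50 | 50
8 | 8

Derivation:
After GROUP BY (6 rows):
orders.amt | sum_amt
6 | 6
5 | 5
3 | 3
9 | 9
50 | 50
8 | 8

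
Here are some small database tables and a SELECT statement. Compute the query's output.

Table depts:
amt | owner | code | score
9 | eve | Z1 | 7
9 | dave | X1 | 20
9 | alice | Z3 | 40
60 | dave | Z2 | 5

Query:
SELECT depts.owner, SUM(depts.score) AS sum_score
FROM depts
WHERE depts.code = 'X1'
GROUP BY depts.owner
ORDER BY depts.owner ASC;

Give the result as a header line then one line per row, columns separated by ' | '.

After WHERE (1 rows):
depts.amt | depts.owner | depts.code | depts.score
9 | dave | X1 | 20
After GROUP BY (1 rows):
depts.owner | sum_score
dave | 20
After ORDER BY (1 rows):
depts.owner | sum_score
dave | 20

== RESULT ==
depts.owner | sum_score
dave | 20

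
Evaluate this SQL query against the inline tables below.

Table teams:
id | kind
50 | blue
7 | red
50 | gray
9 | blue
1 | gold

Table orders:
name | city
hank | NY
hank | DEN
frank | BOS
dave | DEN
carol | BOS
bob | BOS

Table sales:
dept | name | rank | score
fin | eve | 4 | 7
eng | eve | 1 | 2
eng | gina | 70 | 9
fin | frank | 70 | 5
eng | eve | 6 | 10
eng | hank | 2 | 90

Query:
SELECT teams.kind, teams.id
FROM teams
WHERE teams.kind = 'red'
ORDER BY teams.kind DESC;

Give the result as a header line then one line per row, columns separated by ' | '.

After WHERE (1 rows):
teams.id | teams.kind
7 | red
After SELECT (1 rows):
teams.kind | teams.id
red | 7
After ORDER BY (1 rows):
teams.kind | teams.id
red | 7

== RESULT ==
teams.kind | teams.id
red | 7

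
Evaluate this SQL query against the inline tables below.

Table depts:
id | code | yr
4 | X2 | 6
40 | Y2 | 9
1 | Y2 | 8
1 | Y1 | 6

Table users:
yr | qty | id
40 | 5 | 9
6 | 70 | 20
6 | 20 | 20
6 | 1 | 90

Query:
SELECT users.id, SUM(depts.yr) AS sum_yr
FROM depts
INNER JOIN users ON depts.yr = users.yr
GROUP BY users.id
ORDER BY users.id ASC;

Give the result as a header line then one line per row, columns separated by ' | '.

== RESULT ==
users.id | sum_yr
20 | 24
90 | 12

Derivation:
After JOIN users (6 rows):
depts.id | depts.code | depts.yr | users.yr | users.qty | users.id
4 | X2 | 6 | 6 | 70 | 20
4 | X2 | 6 | 6 | 20 | 20
4 | X2 | 6 | 6 | 1 | 90
1 | Y1 | 6 | 6 | 70 | 20
1 | Y1 | 6 | 6 | 20 | 20
1 | Y1 | 6 | 6 | 1 | 90
After GROUP BY (2 rows):
users.id | sum_yr
20 | 24
90 | 12
After ORDER BY (2 rows):
users.id | sum_yr
20 | 24
90 | 12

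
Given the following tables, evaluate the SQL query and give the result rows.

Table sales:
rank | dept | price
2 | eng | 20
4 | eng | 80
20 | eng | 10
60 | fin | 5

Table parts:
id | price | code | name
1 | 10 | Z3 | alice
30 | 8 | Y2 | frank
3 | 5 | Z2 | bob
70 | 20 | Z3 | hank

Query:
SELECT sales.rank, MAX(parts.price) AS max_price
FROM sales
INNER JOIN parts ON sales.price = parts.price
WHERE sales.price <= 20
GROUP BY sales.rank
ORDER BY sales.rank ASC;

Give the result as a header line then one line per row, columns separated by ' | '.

After JOIN parts (3 rows):
sales.rank | sales.dept | sales.price | parts.id | parts.price | parts.code | parts.name
2 | eng | 20 | 70 | 20 | Z3 | hank
20 | eng | 10 | 1 | 10 | Z3 | alice
60 | fin | 5 | 3 | 5 | Z2 | bob
After WHERE (3 rows):
sales.rank | sales.dept | sales.price | parts.id | parts.price | parts.code | parts.name
2 | eng | 20 | 70 | 20 | Z3 | hank
20 | eng | 10 | 1 | 10 | Z3 | alice
60 | fin | 5 | 3 | 5 | Z2 | bob
After GROUP BY (3 rows):
sales.rank | max_price
2 | 20
20 | 10
60 | 5
After ORDER BY (3 rows):
sales.rank | max_price
2 | 20
20 | 10
60 | 5

== RESULT ==
sales.rank | max_price
2 | 20
20 | 10
60 | 5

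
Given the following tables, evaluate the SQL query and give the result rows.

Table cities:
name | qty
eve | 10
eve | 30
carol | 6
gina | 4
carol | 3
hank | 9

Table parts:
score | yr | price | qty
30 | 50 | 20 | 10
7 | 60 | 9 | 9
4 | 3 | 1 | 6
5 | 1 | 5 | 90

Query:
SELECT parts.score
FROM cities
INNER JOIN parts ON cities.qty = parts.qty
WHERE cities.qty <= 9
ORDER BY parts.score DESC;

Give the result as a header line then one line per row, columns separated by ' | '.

== RESULT ==
parts.score
7
4

Derivation:
After JOIN parts (3 rows):
cities.name | cities.qty | parts.score | parts.yr | parts.price | parts.qty
eve | 10 | 30 | 50 | 20 | 10
carol | 6 | 4 | 3 | 1 | 6
hank | 9 | 7 | 60 | 9 | 9
After WHERE (2 rows):
cities.name | cities.qty | parts.score | parts.yr | parts.price | parts.qty
carol | 6 | 4 | 3 | 1 | 6
hank | 9 | 7 | 60 | 9 | 9
After SELECT (2 rows):
parts.score
4
7
After ORDER BY (2 rows):
parts.score
7
4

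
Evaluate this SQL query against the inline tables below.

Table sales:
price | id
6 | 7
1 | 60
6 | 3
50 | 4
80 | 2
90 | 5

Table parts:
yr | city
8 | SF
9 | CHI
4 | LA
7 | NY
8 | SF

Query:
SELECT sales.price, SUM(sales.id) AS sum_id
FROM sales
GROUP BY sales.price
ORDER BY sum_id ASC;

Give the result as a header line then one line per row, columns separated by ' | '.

== RESULT ==
sales.price | sum_id
80 | 2
50 | 4
90 | 5
6 | 10
1 | 60

Derivation:
After GROUP BY (5 rows):
sales.price | sum_id
6 | 10
1 | 60
50 | 4
80 | 2
90 | 5
After ORDER BY (5 rows):
sales.price | sum_id
80 | 2
50 | 4
90 | 5
6 | 10
1 | 60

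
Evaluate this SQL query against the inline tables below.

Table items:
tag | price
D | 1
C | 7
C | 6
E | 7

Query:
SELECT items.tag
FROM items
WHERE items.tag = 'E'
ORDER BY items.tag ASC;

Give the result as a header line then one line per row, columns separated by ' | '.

== RESULT ==
items.tag
E

Derivation:
After WHERE (1 rows):
items.tag | items.price
E | 7
After SELECT (1 rows):
items.tag
E
After ORDER BY (1 rows):
items.tag
E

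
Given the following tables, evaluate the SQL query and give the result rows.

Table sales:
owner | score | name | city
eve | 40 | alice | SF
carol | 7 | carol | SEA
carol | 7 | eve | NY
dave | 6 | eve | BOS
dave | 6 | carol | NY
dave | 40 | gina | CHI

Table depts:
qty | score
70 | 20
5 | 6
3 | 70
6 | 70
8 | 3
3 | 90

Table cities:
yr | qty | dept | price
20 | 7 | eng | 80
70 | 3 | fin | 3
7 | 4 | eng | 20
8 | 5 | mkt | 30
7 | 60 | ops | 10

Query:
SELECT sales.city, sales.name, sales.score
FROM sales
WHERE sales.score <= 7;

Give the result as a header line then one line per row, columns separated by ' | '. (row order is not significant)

After WHERE (4 rows):
sales.owner | sales.score | sales.name | sales.city
carol | 7 | carol | SEA
carol | 7 | eve | NY
dave | 6 | eve | BOS
dave | 6 | carol | NY
After SELECT (4 rows):
sales.city | sales.name | sales.score
SEA | carol | 7
NY | eve | 7
BOS | eve | 6
NY | carol | 6

== RESULT ==
sales.city | sales.name | sales.score
SEA | carol | 7
NY | eve | 7
BOS | eve | 6
NY | carol | 6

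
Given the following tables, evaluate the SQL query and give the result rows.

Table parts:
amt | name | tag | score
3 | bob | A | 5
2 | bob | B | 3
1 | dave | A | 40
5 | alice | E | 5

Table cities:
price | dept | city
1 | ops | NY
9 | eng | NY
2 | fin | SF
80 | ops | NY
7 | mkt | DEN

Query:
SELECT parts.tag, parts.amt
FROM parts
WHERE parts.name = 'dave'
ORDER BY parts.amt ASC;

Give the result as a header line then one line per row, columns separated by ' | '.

After WHERE (1 rows):
parts.amt | parts.name | parts.tag | parts.score
1 | dave | A | 40
After SELECT (1 rows):
parts.tag | parts.amt
A | 1
After ORDER BY (1 rows):
parts.tag | parts.amt
A | 1

== RESULT ==
parts.tag | parts.amt
A | 1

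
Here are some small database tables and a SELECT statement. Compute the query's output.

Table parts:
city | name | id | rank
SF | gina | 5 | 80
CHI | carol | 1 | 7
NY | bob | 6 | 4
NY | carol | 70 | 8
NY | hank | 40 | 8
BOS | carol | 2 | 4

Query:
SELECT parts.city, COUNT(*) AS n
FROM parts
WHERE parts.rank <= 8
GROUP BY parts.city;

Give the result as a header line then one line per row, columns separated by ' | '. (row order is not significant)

== RESULT ==
parts.city | n
CHI | 1
NY | 3
BOS | 1

Derivation:
After WHERE (5 rows):
parts.city | parts.name | parts.id | parts.rank
CHI | carol | 1 | 7
NY | bob | 6 | 4
NY | carol | 70 | 8
NY | hank | 40 | 8
BOS | carol | 2 | 4
After GROUP BY (3 rows):
parts.city | n
CHI | 1
NY | 3
BOS | 1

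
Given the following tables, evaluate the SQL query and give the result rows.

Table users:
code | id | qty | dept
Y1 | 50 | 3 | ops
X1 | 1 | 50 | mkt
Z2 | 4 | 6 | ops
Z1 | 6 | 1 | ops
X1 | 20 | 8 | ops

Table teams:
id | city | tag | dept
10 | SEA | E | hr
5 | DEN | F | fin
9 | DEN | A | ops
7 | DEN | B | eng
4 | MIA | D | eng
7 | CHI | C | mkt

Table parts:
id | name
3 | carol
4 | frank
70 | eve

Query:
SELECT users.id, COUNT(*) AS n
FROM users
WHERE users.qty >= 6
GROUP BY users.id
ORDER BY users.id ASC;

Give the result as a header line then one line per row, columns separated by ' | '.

After WHERE (3 rows):
users.code | users.id | users.qty | users.dept
X1 | 1 | 50 | mkt
Z2 | 4 | 6 | ops
X1 | 20 | 8 | ops
After GROUP BY (3 rows):
users.id | n
1 | 1
4 | 1
20 | 1
After ORDER BY (3 rows):
users.id | n
1 | 1
4 | 1
20 | 1

== RESULT ==
users.id | n
1 | 1
4 | 1
20 | 1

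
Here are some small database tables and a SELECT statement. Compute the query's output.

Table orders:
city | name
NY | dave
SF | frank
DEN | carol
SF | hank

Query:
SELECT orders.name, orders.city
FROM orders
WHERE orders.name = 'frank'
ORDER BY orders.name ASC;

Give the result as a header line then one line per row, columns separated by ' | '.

After WHERE (1 rows):
orders.city | orders.name
SF | frank
After SELECT (1 rows):
orders.name | orders.city
frank | SF
After ORDER BY (1 rows):
orders.name | orders.city
frank | SF

== RESULT ==
orders.name | orders.city
frank | SF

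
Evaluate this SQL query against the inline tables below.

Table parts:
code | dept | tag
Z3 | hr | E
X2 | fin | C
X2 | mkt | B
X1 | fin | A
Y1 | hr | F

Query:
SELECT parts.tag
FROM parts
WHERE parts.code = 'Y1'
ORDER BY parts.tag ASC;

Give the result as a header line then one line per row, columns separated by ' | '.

After WHERE (1 rows):
parts.code | parts.dept | parts.tag
Y1 | hr | F
After SELECT (1 rows):
parts.tag
F
After ORDER BY (1 rows):
parts.tag
F

== RESULT ==
parts.tag
F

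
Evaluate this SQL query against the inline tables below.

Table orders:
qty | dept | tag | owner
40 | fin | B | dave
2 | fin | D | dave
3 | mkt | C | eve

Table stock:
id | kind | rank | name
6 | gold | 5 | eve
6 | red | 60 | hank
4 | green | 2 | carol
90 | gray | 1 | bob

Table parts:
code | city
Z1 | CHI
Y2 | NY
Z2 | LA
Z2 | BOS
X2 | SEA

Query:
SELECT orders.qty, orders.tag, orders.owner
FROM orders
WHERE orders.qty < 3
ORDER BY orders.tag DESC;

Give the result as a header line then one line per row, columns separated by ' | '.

After WHERE (1 rows):
orders.qty | orders.dept | orders.tag | orders.owner
2 | fin | D | dave
After SELECT (1 rows):
orders.qty | orders.tag | orders.owner
2 | D | dave
After ORDER BY (1 rows):
orders.qty | orders.tag | orders.owner
2 | D | dave

== RESULT ==
orders.qty | orders.tag | orders.owner
2 | D | dave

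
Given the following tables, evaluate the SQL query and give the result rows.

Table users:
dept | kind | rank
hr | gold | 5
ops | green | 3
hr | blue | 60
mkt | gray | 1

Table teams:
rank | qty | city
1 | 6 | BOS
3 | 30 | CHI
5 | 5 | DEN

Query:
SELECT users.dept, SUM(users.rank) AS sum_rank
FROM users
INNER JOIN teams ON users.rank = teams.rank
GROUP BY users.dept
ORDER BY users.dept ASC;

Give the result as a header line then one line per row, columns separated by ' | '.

== RESULT ==
users.dept | sum_rank
hr | 5
mkt | 1
ops | 3

Derivation:
After JOIN teams (3 rows):
users.dept | users.kind | users.rank | teams.rank | teams.qty | teams.city
hr | gold | 5 | 5 | 5 | DEN
ops | green | 3 | 3 | 30 | CHI
mkt | gray | 1 | 1 | 6 | BOS
After GROUP BY (3 rows):
users.dept | sum_rank
hr | 5
ops | 3
mkt | 1
After ORDER BY (3 rows):
users.dept | sum_rank
hr | 5
mkt | 1
ops | 3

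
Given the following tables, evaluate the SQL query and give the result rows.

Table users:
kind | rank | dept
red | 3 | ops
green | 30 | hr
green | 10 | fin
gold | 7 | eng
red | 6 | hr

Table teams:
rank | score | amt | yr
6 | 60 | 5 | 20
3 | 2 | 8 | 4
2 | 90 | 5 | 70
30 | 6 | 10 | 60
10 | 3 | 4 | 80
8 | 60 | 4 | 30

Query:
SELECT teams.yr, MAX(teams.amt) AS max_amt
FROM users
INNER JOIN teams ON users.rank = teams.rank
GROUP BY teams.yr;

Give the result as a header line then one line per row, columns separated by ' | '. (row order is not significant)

== RESULT ==
teams.yr | max_amt
4 | 8
60 | 10
80 | 4
20 | 5

Derivation:
After JOIN teams (4 rows):
users.kind | users.rank | users.dept | teams.rank | teams.score | teams.amt | teams.yr
red | 3 | ops | 3 | 2 | 8 | 4
green | 30 | hr | 30 | 6 | 10 | 60
green | 10 | fin | 10 | 3 | 4 | 80
red | 6 | hr | 6 | 60 | 5 | 20
After GROUP BY (4 rows):
teams.yr | max_amt
4 | 8
60 | 10
80 | 4
20 | 5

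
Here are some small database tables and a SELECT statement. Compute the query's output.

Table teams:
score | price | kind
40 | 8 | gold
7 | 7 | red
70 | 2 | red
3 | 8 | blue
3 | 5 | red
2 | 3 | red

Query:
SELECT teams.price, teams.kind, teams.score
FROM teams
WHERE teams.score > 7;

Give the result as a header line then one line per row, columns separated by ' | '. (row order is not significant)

After WHERE (2 rows):
teams.score | teams.price | teams.kind
40 | 8 | gold
70 | 2 | red
After SELECT (2 rows):
teams.price | teams.kind | teams.score
8 | gold | 40
2 | red | 70

== RESULT ==
teams.price | teams.kind | teams.score
8 | gold | 40
2 | red | 70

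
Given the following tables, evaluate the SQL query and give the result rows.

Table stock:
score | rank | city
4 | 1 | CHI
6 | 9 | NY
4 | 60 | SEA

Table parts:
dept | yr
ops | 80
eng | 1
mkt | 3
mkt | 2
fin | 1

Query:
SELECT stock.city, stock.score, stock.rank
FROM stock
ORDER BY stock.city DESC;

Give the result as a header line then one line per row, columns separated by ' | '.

== RESULT ==
stock.city | stock.score | stock.rank
SEA | 4 | 60
NY | 6 | 9
CHI | 4 | 1

Derivation:
After SELECT (3 rows):
stock.city | stock.score | stock.rank
CHI | 4 | 1
NY | 6 | 9
SEA | 4 | 60
After ORDER BY (3 rows):
stock.city | stock.score | stock.rank
SEA | 4 | 60
NY | 6 | 9
CHI | 4 | 1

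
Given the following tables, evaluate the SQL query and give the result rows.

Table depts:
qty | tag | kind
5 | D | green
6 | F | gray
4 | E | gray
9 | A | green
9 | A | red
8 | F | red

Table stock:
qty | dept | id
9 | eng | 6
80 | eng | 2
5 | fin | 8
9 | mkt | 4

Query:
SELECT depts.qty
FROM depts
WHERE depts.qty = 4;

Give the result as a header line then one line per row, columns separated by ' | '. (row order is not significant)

== RESULT ==
depts.qty
4

Derivation:
After WHERE (1 rows):
depts.qty | depts.tag | depts.kind
4 | E | gray
After SELECT (1 rows):
depts.qty
4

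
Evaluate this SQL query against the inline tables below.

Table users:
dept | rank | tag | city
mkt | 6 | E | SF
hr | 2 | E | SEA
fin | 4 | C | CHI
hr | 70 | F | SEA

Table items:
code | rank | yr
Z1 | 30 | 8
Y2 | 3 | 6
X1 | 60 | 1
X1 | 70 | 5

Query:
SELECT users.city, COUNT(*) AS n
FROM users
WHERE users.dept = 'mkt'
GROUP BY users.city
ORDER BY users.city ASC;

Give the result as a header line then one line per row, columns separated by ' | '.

== RESULT ==
users.city | n
SF | 1

Derivation:
After WHERE (1 rows):
users.dept | users.rank | users.tag | users.city
mkt | 6 | E | SF
After GROUP BY (1 rows):
users.city | n
SF | 1
After ORDER BY (1 rows):
users.city | n
SF | 1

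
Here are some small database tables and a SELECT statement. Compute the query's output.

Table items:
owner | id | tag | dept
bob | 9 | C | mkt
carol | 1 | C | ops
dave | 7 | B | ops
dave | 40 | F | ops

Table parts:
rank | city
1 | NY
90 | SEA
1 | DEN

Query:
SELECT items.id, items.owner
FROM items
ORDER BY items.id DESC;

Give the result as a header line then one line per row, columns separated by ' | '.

After SELECT (4 rows):
items.id | items.owner
9 | bob
1 | carol
7 | dave
40 | dave
After ORDER BY (4 rows):
items.id | items.owner
40 | dave
9 | bob
7 | dave
1 | carol

== RESULT ==
items.id | items.owner
40 | dave
9 | bob
7 | dave
1 | carol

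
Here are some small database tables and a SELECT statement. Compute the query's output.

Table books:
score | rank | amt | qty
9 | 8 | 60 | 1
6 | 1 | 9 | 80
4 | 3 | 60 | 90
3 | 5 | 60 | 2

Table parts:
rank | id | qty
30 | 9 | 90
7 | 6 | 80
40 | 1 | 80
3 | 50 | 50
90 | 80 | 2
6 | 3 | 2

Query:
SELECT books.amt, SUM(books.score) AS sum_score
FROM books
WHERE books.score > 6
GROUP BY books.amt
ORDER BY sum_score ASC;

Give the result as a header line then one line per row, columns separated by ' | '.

== RESULT ==
books.amt | sum_score
60 | 9

Derivation:
After WHERE (1 rows):
books.score | books.rank | books.amt | books.qty
9 | 8 | 60 | 1
After GROUP BY (1 rows):
books.amt | sum_score
60 | 9
After ORDER BY (1 rows):
books.amt | sum_score
60 | 9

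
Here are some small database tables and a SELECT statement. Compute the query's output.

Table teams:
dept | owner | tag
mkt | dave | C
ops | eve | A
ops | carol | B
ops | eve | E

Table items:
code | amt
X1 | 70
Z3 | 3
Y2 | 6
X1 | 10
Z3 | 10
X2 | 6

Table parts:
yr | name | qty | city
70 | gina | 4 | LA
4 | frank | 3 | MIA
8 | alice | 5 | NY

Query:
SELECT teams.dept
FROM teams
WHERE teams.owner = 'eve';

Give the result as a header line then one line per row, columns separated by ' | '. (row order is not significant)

== RESULT ==
teams.dept
ops
ops

Derivation:
After WHERE (2 rows):
teams.dept | teams.owner | teams.tag
ops | eve | A
ops | eve | E
After SELECT (2 rows):
teams.dept
ops
ops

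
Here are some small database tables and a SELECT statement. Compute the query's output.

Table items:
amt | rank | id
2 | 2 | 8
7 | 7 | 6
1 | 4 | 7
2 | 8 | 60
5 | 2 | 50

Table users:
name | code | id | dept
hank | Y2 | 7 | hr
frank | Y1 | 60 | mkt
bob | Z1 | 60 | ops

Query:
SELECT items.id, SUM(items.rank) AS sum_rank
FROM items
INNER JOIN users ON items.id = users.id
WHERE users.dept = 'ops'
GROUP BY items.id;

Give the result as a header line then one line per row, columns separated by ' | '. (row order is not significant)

After JOIN users (3 rows):
items.amt | items.rank | items.id | users.name | users.code | users.id | users.dept
1 | 4 | 7 | hank | Y2 | 7 | hr
2 | 8 | 60 | frank | Y1 | 60 | mkt
2 | 8 | 60 | bob | Z1 | 60 | ops
After WHERE (1 rows):
items.amt | items.rank | items.id | users.name | users.code | users.id | users.dept
2 | 8 | 60 | bob | Z1 | 60 | ops
After GROUP BY (1 rows):
items.id | sum_rank
60 | 8

== RESULT ==
items.id | sum_rank
60 | 8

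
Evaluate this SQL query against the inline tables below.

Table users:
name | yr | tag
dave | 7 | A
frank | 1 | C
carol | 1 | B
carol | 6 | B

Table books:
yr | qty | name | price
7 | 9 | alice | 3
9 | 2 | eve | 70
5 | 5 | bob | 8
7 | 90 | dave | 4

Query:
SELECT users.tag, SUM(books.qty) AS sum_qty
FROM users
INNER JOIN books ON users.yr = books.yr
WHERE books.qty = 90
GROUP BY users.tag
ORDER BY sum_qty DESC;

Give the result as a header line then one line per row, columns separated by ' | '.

After JOIN books (2 rows):
users.name | users.yr | users.tag | books.yr | books.qty | books.name | books.price
dave | 7 | A | 7 | 9 | alice | 3
dave | 7 | A | 7 | 90 | dave | 4
After WHERE (1 rows):
users.name | users.yr | users.tag | books.yr | books.qty | books.name | books.price
dave | 7 | A | 7 | 90 | dave | 4
After GROUP BY (1 rows):
users.tag | sum_qty
A | 90
After ORDER BY (1 rows):
users.tag | sum_qty
A | 90

== RESULT ==
users.tag | sum_qty
A | 90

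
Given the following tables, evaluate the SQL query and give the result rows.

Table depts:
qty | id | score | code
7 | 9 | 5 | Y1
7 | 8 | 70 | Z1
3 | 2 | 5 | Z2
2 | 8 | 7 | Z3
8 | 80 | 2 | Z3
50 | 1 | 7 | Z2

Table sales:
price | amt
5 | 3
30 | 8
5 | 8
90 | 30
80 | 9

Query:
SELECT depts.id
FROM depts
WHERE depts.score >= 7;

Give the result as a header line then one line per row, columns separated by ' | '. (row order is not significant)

== RESULT ==
depts.id
8
8
1

Derivation:
After WHERE (3 rows):
depts.qty | depts.id | depts.score | depts.code
7 | 8 | 70 | Z1
2 | 8 | 7 | Z3
50 | 1 | 7 | Z2
After SELECT (3 rows):
depts.id
8
8
1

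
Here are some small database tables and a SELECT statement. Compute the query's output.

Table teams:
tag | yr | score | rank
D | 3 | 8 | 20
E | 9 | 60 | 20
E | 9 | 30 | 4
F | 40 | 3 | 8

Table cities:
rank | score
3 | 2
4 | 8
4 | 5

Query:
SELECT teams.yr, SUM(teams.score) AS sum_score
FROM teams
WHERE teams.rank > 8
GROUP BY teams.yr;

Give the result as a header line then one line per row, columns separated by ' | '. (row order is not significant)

== RESULT ==
teams.yr | sum_score
3 | 8
9 | 60

Derivation:
After WHERE (2 rows):
teams.tag | teams.yr | teams.score | teams.rank
D | 3 | 8 | 20
E | 9 | 60 | 20
After GROUP BY (2 rows):
teams.yr | sum_score
3 | 8
9 | 60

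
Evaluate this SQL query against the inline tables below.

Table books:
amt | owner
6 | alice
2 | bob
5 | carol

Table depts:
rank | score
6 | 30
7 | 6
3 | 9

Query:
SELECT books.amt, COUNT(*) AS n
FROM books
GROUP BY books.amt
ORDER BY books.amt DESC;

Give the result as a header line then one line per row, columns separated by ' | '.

== RESULT ==
books.amt | n
6 | 1
5 | 1
2 | 1

Derivation:
After GROUP BY (3 rows):
books.amt | n
6 | 1
2 | 1
5 | 1
After ORDER BY (3 rows):
books.amt | n
6 | 1
5 | 1
2 | 1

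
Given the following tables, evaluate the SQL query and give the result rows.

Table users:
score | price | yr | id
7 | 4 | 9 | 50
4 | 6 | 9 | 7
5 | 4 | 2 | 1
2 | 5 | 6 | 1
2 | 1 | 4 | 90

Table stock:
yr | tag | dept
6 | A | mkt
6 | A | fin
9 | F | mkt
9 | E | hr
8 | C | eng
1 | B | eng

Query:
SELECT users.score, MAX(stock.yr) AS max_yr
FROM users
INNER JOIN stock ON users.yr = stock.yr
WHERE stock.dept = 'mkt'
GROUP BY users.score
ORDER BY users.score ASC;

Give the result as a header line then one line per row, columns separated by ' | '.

After JOIN stock (6 rows):
users.score | users.price | users.yr | users.id | stock.yr | stock.tag | stock.dept
7 | 4 | 9 | 50 | 9 | F | mkt
7 | 4 | 9 | 50 | 9 | E | hr
4 | 6 | 9 | 7 | 9 | F | mkt
4 | 6 | 9 | 7 | 9 | E | hr
2 | 5 | 6 | 1 | 6 | A | mkt
2 | 5 | 6 | 1 | 6 | A | fin
After WHERE (3 rows):
users.score | users.price | users.yr | users.id | stock.yr | stock.tag | stock.dept
7 | 4 | 9 | 50 | 9 | F | mkt
4 | 6 | 9 | 7 | 9 | F | mkt
2 | 5 | 6 | 1 | 6 | A | mkt
After GROUP BY (3 rows):
users.score | max_yr
7 | 9
4 | 9
2 | 6
After ORDER BY (3 rows):
users.score | max_yr
2 | 6
4 | 9
7 | 9

== RESULT ==
users.score | max_yr
2 | 6
4 | 9
7 | 9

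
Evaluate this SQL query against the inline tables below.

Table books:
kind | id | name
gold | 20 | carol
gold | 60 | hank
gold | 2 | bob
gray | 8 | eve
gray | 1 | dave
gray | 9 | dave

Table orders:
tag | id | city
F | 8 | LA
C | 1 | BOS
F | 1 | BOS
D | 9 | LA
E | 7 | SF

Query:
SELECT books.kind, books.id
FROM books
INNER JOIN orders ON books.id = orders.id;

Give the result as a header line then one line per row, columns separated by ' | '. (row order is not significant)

After JOIN orders (4 rows):
books.kind | books.id | books.name | orders.tag | orders.id | orders.city
gray | 8 | eve | F | 8 | LA
gray | 1 | dave | C | 1 | BOS
gray | 1 | dave | F | 1 | BOS
gray | 9 | dave | D | 9 | LA
After SELECT (4 rows):
books.kind | books.id
gray | 8
gray | 1
gray | 1
gray | 9

== RESULT ==
books.kind | books.id
gray | 8
gray | 1
gray | 1
gray | 9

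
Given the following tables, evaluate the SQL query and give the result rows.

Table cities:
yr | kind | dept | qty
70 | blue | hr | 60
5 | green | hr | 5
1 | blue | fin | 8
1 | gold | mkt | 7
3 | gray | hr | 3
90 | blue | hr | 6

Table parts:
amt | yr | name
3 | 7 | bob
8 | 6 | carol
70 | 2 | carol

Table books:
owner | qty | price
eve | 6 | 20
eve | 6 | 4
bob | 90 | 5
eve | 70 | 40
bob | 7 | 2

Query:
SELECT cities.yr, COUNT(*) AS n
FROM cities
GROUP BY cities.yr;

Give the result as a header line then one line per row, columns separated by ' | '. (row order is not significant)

== RESULT ==
cities.yr | n
70 | 1
5 | 1
1 | 2
3 | 1
90 | 1

Derivation:
After GROUP BY (5 rows):
cities.yr | n
70 | 1
5 | 1
1 | 2
3 | 1
90 | 1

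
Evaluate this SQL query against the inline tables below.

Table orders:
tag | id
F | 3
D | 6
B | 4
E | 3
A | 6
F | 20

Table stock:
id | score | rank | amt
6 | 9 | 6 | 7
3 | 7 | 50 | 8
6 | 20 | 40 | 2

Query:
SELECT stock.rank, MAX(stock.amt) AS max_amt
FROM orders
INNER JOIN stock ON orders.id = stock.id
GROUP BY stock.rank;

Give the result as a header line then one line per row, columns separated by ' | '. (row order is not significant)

== RESULT ==
stock.rank | max_amt
50 | 8
6 | 7
40 | 2

Derivation:
After JOIN stock (6 rows):
orders.tag | orders.id | stock.id | stock.score | stock.rank | stock.amt
F | 3 | 3 | 7 | 50 | 8
D | 6 | 6 | 9 | 6 | 7
D | 6 | 6 | 20 | 40 | 2
E | 3 | 3 | 7 | 50 | 8
A | 6 | 6 | 9 | 6 | 7
A | 6 | 6 | 20 | 40 | 2
After GROUP BY (3 rows):
stock.rank | max_amt
50 | 8
6 | 7
40 | 2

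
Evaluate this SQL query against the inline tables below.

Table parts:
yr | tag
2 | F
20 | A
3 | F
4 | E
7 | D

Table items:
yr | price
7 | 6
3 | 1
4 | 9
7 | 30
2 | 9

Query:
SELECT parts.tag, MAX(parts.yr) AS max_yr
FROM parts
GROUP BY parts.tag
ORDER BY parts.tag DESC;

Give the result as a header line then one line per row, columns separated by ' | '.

After GROUP BY (4 rows):
parts.tag | max_yr
F | 3
A | 20
E | 4
D | 7
After ORDER BY (4 rows):
parts.tag | max_yr
F | 3
E | 4
D | 7
A | 20

== RESULT ==
parts.tag | max_yr
F | 3
E | 4
D | 7
A | 20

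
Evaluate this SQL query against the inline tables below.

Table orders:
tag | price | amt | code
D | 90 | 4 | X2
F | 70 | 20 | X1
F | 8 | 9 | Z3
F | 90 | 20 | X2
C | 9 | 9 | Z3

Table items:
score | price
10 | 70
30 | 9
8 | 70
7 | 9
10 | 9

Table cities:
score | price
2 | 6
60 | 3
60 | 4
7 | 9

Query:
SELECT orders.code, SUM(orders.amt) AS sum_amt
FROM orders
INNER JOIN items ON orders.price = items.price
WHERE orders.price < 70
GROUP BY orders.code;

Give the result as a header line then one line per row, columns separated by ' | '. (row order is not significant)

After JOIN items (5 rows):
orders.tag | orders.price | orders.amt | orders.code | items.score | items.price
F | 70 | 20 | X1 | 10 | 70
F | 70 | 20 | X1 | 8 | 70
C | 9 | 9 | Z3 | 30 | 9
C | 9 | 9 | Z3 | 7 | 9
C | 9 | 9 | Z3 | 10 | 9
After WHERE (3 rows):
orders.tag | orders.price | orders.amt | orders.code | items.score | items.price
C | 9 | 9 | Z3 | 30 | 9
C | 9 | 9 | Z3 | 7 | 9
C | 9 | 9 | Z3 | 10 | 9
After GROUP BY (1 rows):
orders.code | sum_amt
Z3 | 27

== RESULT ==
orders.code | sum_amt
Z3 | 27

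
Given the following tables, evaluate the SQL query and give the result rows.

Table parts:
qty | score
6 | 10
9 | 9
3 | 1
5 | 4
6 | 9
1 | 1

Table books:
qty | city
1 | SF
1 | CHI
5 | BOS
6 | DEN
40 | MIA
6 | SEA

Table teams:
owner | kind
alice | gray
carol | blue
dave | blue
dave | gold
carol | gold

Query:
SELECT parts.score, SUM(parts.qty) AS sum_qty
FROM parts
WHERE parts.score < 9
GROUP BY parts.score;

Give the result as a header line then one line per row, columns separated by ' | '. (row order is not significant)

== RESULT ==
parts.score | sum_qty
1 | 4
4 | 5

Derivation:
After WHERE (3 rows):
parts.qty | parts.score
3 | 1
5 | 4
1 | 1
After GROUP BY (2 rows):
parts.score | sum_qty
1 | 4
4 | 5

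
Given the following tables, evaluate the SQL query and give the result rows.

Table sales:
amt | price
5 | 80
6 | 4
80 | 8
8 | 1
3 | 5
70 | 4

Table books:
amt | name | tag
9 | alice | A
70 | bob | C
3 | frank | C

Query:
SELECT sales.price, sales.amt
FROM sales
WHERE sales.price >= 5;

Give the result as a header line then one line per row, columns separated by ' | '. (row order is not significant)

After WHERE (3 rows):
sales.amt | sales.price
5 | 80
80 | 8
3 | 5
After SELECT (3 rows):
sales.price | sales.amt
80 | 5
8 | 80
5 | 3

== RESULT ==
sales.price | sales.amt
80 | 5
8 | 80
5 | 3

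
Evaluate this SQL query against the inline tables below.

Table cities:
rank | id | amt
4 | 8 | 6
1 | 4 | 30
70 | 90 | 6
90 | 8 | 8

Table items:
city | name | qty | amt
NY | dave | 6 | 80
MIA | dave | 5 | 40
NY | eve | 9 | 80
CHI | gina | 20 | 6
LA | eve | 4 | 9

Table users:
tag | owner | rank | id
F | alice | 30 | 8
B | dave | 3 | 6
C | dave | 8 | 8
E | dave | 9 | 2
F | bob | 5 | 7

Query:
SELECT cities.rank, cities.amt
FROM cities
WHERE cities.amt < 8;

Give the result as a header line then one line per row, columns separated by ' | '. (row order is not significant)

== RESULT ==
cities.rank | cities.amt
4 | 6
70 | 6

Derivation:
After WHERE (2 rows):
cities.rank | cities.id | cities.amt
4 | 8 | 6
70 | 90 | 6
After SELECT (2 rows):
cities.rank | cities.amt
4 | 6
70 | 6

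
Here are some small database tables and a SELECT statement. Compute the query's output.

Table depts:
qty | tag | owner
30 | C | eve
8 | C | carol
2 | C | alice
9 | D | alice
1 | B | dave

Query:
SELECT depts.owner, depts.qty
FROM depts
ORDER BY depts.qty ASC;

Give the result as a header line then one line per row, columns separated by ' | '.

After SELECT (5 rows):
depts.owner | depts.qty
eve | 30
carol | 8
alice | 2
alice | 9
dave | 1
After ORDER BY (5 rows):
depts.owner | depts.qty
dave | 1
alice | 2
carol | 8
alice | 9
eve | 30

== RESULT ==
depts.owner | depts.qty
dave | 1
alice | 2
carol | 8
alice | 9
eve | 30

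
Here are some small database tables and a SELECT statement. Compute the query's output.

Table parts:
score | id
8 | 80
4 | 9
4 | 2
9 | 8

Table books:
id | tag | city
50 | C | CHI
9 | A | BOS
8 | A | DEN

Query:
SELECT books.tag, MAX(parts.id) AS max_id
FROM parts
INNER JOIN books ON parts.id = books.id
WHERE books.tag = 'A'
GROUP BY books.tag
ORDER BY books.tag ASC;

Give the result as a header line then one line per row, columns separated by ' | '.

== RESULT ==
books.tag | max_id
A | 9

Derivation:
After JOIN books (2 rows):
parts.score | parts.id | books.id | books.tag | books.city
4 | 9 | 9 | A | BOS
9 | 8 | 8 | A | DEN
After WHERE (2 rows):
parts.score | parts.id | books.id | books.tag | books.city
4 | 9 | 9 | A | BOS
9 | 8 | 8 | A | DEN
After GROUP BY (1 rows):
books.tag | max_id
A | 9
After ORDER BY (1 rows):
books.tag | max_id
A | 9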